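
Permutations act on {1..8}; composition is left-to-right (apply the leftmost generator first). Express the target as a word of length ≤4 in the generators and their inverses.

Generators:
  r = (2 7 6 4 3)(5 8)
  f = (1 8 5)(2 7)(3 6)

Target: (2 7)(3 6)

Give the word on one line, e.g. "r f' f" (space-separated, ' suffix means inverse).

f f f

  after f: (1 8 5)(2 7)(3 6)
  after f: (1 5 8)
  after f: (2 7)(3 6)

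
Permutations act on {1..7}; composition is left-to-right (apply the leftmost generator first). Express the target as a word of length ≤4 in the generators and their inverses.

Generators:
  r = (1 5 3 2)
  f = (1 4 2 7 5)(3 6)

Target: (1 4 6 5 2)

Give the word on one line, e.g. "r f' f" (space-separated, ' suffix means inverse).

  after f': (1 5 7 2 4)(3 6)
  after r': (2 4)(3 6 5 7)
  after r': (1 2 4 3 6)(5 7)
  after f': (1 4 6 5 2)

f' r' r' f'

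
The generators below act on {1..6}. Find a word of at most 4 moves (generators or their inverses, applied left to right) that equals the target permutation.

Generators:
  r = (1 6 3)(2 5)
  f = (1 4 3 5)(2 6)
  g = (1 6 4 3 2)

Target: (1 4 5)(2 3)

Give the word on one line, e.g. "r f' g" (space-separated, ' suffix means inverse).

f' r' f g

  after f': (1 5 3 4)(2 6)
  after r': (1 2)(3 4)(5 6)
  after f: (1 6)(2 4 5)
  after g: (1 4 5)(2 3)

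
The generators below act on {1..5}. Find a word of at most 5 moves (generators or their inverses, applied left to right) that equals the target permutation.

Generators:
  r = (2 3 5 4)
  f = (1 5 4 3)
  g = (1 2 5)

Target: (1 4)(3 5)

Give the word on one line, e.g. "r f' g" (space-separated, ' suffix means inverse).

  after g': (1 5 2)
  after f': (2 3 4 5)
  after g: (1 2 3 4)
  after r': (1 4)(3 5)

g' f' g r'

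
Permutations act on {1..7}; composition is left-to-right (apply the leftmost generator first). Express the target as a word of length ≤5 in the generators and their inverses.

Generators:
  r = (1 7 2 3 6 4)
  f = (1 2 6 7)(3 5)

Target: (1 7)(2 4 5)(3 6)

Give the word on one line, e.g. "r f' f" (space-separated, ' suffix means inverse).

r' f' r f'

  after r': (1 4 6 3 2 7)
  after f': (1 4 2 6 5 3)
  after r: (2 4 3 7)(5 6)
  after f': (1 7)(2 4 5)(3 6)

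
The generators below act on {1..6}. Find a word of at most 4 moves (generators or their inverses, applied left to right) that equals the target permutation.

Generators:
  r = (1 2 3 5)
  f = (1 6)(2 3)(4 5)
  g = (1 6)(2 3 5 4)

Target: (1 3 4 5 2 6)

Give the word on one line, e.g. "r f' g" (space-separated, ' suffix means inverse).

  after r': (1 5 3 2)
  after g': (1 3 4 5 2 6)

r' g'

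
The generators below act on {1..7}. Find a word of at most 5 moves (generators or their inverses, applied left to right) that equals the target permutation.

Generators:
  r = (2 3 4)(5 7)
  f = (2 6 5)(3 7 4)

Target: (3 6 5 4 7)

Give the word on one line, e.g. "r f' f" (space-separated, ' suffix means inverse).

r r f r r

  after r: (2 3 4)(5 7)
  after r: (2 4 3)
  after f: (2 3 6 5)(4 7)
  after r: (2 4 5 3 6 7)
  after r: (3 6 5 4 7)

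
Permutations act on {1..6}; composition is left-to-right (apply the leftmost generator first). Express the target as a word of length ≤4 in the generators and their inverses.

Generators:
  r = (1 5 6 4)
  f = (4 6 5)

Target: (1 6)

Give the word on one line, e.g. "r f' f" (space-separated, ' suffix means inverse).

f' r f'

  after f': (4 5 6)
  after r: (1 5 4 6)
  after f': (1 6)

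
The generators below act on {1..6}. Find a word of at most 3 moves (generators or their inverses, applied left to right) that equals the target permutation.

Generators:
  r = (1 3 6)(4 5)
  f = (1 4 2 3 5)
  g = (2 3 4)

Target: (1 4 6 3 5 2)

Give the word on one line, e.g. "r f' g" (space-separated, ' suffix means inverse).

  after f': (1 5 3 2 4)
  after g': (1 5 2 3 4)
  after r': (1 4 6 3 5 2)

f' g' r'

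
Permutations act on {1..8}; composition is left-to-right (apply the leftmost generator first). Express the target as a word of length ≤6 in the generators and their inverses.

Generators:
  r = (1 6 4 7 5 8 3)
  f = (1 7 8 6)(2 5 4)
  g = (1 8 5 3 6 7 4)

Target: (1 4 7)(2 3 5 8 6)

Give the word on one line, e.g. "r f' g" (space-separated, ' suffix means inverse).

  after r: (1 6 4 7 5 8 3)
  after f': (1 8 3 6 5 7 2 4)
  after f': (1 7 4 6 2 5)(3 8)
  after g: (1 4 7)(2 3 5 8 6)

r f' f' g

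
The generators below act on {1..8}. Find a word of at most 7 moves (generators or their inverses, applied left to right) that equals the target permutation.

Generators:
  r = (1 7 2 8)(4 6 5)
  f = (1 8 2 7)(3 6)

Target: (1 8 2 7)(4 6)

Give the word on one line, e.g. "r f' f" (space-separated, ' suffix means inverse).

f r f r' f'

  after f: (1 8 2 7)(3 6)
  after r: (3 5 4 6)
  after f: (1 8 2 7)(3 5 4)
  after r': (1 2)(3 6 4)(7 8)
  after f': (1 8 2 7)(4 6)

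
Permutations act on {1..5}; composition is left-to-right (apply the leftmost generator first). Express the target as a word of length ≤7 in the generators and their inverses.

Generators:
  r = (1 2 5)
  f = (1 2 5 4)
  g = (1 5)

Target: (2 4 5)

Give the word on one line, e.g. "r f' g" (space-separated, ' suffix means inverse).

r f' f' f' g

  after r: (1 2 5)
  after f': (4 5)
  after f': (1 4 2)
  after f': (1 5 2 4)
  after g: (2 4 5)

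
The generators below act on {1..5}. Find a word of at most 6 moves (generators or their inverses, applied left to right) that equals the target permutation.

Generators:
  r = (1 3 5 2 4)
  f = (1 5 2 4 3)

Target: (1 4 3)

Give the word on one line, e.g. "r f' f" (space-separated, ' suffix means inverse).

  after r': (1 4 2 5 3)
  after r': (1 2 3 4 5)
  after r': (1 5 4 3 2)
  after r': (1 3 5 2 4)
  after f': (1 4 3)

r' r' r' r' f'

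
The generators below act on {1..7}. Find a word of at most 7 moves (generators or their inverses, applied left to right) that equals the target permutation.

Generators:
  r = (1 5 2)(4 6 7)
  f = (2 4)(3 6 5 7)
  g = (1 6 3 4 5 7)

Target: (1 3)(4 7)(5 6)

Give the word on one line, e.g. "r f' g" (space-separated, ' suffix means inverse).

  after r: (1 5 2)(4 6 7)
  after r: (1 2 5)(4 7 6)
  after f': (1 4 5)(2 6)(3 7)
  after g': (1 3 5 7 6 2)
  after r': (1 3)(4 7)(5 6)

r r f' g' r'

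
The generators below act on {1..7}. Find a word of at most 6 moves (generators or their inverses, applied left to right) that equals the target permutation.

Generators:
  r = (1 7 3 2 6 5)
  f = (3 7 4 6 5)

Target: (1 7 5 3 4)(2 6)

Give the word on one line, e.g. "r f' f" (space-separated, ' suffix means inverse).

f' f' f' r

  after f': (3 5 6 4 7)
  after f': (3 6 7 5 4)
  after f': (3 4 5 7 6)
  after r: (1 7 5 3 4)(2 6)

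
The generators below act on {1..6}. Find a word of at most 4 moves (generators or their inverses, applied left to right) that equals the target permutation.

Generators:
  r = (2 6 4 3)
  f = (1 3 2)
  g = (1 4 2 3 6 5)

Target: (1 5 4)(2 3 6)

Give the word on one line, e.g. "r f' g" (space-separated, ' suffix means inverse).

g' r

  after g': (1 5 6 3 2 4)
  after r: (1 5 4)(2 3 6)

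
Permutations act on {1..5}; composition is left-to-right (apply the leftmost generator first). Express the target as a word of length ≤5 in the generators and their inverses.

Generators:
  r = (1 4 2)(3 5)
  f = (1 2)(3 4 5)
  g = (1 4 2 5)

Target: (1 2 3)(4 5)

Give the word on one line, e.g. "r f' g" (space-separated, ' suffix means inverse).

r' g' r f f

  after r': (1 2 4)(3 5)
  after g': (1 4 5 3 2)
  after r: (1 2 4 3)
  after f: (2 5 3)
  after f: (1 2 3)(4 5)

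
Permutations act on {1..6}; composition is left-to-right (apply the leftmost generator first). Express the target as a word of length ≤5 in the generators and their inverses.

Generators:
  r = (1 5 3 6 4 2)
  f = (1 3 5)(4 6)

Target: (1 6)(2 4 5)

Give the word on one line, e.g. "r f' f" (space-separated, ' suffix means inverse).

  after r': (1 2 4 6 3 5)
  after r': (1 4 3)(2 6 5)
  after f: (1 6)(2 4 5)

r' r' f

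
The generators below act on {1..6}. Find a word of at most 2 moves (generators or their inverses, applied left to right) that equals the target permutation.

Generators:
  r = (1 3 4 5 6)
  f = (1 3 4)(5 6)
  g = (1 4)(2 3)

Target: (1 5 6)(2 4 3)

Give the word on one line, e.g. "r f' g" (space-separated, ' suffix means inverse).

  after g: (1 4)(2 3)
  after r: (1 5 6)(2 4 3)

g r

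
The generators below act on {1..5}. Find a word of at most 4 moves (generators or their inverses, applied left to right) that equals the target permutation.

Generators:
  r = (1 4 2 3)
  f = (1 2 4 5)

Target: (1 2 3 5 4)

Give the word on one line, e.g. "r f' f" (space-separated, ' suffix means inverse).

f r r f

  after f: (1 2 4 5)
  after r: (1 3)(4 5)
  after r: (2 3 4 5)
  after f: (1 2 3 5 4)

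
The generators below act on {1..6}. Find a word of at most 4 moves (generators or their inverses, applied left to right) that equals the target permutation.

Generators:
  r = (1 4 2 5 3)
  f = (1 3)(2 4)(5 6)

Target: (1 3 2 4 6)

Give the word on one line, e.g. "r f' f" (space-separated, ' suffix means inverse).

f r f

  after f: (1 3)(2 4)(5 6)
  after r: (3 4 5 6)
  after f: (1 3 2 4 6)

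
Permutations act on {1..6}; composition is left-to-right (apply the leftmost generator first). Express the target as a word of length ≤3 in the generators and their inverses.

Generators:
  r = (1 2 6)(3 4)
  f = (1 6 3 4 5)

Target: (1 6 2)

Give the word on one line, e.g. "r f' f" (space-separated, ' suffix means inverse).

  after r: (1 2 6)(3 4)
  after r: (1 6 2)

r r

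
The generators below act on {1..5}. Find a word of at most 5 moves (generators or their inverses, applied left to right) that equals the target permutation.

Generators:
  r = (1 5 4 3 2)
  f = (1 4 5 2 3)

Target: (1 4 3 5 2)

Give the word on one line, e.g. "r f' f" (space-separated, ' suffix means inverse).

f r' f'

  after f: (1 4 5 2 3)
  after r': (1 5 3 2 4)
  after f': (1 4 3 5 2)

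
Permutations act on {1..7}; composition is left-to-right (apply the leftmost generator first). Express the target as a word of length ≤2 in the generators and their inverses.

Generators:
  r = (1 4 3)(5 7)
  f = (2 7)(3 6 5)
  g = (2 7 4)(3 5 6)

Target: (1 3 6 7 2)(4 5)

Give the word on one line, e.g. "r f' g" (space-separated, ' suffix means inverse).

  after g': (2 4 7)(3 6 5)
  after r': (1 3 6 7 2)(4 5)

g' r'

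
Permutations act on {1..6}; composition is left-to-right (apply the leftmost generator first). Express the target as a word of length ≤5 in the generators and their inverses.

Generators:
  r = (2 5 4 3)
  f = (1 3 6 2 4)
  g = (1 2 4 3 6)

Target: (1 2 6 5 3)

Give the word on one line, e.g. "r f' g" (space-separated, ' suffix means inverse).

f' r r

  after f': (1 4 2 6 3)
  after r: (1 3)(2 6)(4 5)
  after r: (1 2 6 5 3)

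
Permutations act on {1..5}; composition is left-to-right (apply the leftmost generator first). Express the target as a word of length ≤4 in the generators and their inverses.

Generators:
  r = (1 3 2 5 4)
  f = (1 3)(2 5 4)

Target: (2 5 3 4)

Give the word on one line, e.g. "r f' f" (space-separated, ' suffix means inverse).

  after f': (1 3)(2 4 5)
  after r': (2 5 3 4)

f' r'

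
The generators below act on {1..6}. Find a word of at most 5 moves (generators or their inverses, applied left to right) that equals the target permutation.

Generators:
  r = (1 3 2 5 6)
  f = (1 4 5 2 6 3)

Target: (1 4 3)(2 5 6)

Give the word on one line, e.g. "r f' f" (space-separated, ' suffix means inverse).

  after r: (1 3 2 5 6)
  after f: (3 6 4 5)
  after f: (1 4 2 6 5)
  after r': (1 4 3)(2 5 6)

r f f r'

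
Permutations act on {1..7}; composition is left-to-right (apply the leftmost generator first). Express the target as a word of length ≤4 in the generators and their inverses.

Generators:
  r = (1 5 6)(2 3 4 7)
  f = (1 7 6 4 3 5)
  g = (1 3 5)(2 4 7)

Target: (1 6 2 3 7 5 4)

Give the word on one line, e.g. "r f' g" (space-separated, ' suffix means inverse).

  after f': (1 5 3 4 6 7)
  after r: (1 6 2 3 7 5 4)

f' r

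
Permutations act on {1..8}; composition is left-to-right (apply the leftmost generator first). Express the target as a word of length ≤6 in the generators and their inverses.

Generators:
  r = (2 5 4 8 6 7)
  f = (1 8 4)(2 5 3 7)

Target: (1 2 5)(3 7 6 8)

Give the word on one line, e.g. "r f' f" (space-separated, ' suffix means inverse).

r r f' r' r'

  after r: (2 5 4 8 6 7)
  after r: (2 4 6)(5 8 7)
  after f': (1 4 6 7 2 8 3 5)
  after r': (1 5)(2 4 8 3)
  after r': (1 2 5)(3 7 6 8)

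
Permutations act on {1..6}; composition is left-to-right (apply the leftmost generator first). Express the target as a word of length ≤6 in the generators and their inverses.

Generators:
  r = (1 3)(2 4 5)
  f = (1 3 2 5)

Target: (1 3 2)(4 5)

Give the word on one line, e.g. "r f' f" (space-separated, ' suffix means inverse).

  after r: (1 3)(2 4 5)
  after f: (1 2 4)
  after r': (1 5 4 3)
  after f: (2 5 4)
  after f: (1 3 2)(4 5)

r f r' f f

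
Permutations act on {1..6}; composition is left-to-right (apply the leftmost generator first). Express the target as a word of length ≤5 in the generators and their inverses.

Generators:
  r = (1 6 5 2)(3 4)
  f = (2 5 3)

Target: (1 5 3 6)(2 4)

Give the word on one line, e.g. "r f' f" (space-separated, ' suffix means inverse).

f' r' f

  after f': (2 3 5)
  after r': (1 2 4 3 6)
  after f: (1 5 3 6)(2 4)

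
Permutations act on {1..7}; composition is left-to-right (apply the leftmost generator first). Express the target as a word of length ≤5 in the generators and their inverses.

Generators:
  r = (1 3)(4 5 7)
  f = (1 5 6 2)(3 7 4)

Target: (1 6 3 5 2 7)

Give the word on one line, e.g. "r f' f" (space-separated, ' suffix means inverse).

  after f: (1 5 6 2)(3 7 4)
  after f: (1 6)(2 5)(3 4 7)
  after r: (1 6 3 5 2 7)

f f r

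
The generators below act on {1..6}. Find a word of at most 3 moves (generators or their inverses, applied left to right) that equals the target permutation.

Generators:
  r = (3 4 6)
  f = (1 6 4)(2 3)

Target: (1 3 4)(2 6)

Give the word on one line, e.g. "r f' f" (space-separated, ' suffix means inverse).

  after r: (3 4 6)
  after f': (1 4)(2 3 6)
  after r': (1 3 4)(2 6)

r f' r'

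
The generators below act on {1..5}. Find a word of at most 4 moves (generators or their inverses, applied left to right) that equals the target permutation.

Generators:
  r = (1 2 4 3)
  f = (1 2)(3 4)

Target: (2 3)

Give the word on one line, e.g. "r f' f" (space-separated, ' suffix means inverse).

r r f' r

  after r: (1 2 4 3)
  after r: (1 4)(2 3)
  after f': (1 3)(2 4)
  after r: (2 3)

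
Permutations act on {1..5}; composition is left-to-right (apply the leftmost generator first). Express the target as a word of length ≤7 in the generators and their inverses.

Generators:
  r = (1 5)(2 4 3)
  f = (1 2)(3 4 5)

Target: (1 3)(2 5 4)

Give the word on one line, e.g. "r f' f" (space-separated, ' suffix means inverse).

  after r': (1 5)(2 3 4)
  after r': (2 4 3)
  after f: (1 2 5 3)
  after r: (1 4 3 5 2)
  after r: (1 3)(2 5 4)

r' r' f r r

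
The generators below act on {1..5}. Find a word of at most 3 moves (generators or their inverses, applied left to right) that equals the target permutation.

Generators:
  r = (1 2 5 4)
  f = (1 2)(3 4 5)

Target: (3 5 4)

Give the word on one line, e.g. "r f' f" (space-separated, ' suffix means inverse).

  after f: (1 2)(3 4 5)
  after f: (3 5 4)

f f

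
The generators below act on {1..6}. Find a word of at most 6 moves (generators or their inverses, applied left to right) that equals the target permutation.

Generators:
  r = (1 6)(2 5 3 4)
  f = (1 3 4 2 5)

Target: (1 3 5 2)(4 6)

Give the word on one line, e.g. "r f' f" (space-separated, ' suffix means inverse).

  after r: (1 6)(2 5 3 4)
  after f: (1 6 3 2)(4 5)
  after f: (1 6 4)(2 3 5)
  after r': (2 5 4 6 3)
  after f: (1 3 5 2)(4 6)

r f f r' f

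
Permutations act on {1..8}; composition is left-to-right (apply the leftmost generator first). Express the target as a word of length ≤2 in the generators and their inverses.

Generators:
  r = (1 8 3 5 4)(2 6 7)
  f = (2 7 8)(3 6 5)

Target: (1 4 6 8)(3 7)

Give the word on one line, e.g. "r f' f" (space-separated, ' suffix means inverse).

  after r': (1 4 5 3 8)(2 7 6)
  after f': (1 4 6 8)(3 7)

r' f'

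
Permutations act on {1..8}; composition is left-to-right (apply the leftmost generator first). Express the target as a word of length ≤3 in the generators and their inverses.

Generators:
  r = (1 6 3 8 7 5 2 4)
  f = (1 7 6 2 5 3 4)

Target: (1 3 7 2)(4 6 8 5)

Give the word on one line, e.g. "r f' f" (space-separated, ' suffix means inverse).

r r

  after r: (1 6 3 8 7 5 2 4)
  after r: (1 3 7 2)(4 6 8 5)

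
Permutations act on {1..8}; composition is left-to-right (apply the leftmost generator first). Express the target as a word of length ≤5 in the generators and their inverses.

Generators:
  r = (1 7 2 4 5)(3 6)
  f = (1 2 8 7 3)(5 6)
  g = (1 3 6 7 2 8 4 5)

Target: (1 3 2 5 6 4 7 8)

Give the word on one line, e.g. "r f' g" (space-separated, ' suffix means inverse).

g g r

  after g: (1 3 6 7 2 8 4 5)
  after g: (1 6 2 4)(3 7 8 5)
  after r: (1 3 2 5 6 4 7 8)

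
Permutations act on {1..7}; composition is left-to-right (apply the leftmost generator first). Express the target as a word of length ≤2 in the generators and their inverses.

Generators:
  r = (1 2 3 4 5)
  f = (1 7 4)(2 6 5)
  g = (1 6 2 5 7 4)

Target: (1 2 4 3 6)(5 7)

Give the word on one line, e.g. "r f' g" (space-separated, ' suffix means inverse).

r' g'

  after r': (1 5 4 3 2)
  after g': (1 2 4 3 6)(5 7)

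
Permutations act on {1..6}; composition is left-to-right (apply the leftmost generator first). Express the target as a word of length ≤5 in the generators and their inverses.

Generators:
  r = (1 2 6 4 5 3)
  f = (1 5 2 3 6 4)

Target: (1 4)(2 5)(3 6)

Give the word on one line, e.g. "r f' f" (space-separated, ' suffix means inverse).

r' r' r'

  after r': (1 3 5 4 6 2)
  after r': (1 5 6)(2 3 4)
  after r': (1 4)(2 5)(3 6)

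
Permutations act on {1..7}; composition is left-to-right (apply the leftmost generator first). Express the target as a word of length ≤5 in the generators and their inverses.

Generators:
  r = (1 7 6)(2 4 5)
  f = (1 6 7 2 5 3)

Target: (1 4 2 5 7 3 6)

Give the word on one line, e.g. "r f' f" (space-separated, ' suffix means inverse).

  after f: (1 6 7 2 5 3)
  after r': (1 7 5 3 6)(2 4)
  after f: (1 2 4 5)(3 7)
  after r: (1 4 2 5 7 3 6)

f r' f r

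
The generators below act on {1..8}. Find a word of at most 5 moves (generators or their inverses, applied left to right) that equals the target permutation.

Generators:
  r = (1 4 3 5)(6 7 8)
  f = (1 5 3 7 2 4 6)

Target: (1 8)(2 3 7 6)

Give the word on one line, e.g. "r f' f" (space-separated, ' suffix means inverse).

f r f' r'

  after f: (1 5 3 7 2 4 6)
  after r: (2 3 8 6 4 7)
  after f': (1 6 2 5)(3 8 4)
  after r': (1 8)(2 3 7 6)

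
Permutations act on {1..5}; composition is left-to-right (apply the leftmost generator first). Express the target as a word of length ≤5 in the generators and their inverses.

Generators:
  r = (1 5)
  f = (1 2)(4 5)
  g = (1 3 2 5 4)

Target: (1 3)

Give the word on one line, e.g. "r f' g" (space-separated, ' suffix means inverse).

  after g: (1 3 2 5 4)
  after r': (1 3 2)(4 5)
  after f: (1 3)

g r' f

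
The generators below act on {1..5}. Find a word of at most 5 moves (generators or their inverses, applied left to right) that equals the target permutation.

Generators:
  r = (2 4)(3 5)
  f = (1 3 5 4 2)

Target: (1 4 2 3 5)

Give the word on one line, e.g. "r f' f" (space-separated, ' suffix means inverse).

  after r': (2 4)(3 5)
  after f': (1 2 5)
  after r': (1 4 2 3 5)

r' f' r'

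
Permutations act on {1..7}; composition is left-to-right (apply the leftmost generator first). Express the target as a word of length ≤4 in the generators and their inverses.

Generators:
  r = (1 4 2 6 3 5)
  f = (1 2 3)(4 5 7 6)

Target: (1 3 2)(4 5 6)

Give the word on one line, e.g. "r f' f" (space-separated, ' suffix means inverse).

  after r: (1 4 2 6 3 5)
  after r: (1 2 3)(4 6 5)
  after r: (1 6)(2 5)(3 4)
  after r: (1 3 2)(4 5 6)

r r r r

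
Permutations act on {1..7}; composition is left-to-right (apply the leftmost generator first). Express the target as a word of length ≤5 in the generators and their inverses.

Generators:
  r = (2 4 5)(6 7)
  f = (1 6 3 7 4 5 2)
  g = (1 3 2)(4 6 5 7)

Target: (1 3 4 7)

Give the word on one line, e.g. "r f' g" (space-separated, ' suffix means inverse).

g' f g r'

  after g': (1 2 3)(4 7 5 6)
  after f: (2 7)(3 6 5)
  after g: (1 3 5 2 4 6 7)
  after r': (1 3 4 7)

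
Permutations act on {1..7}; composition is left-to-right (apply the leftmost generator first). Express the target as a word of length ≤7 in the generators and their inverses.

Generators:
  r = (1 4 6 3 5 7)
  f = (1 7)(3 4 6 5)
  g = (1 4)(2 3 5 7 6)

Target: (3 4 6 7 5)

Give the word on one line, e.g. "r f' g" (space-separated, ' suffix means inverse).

f' r' f f r'

  after f': (1 7)(3 5 6 4)
  after r': (1 5 4 6)
  after f: (1 3 4 5 6 7)
  after f: (1 4 3 6)
  after r': (3 4 6 7 5)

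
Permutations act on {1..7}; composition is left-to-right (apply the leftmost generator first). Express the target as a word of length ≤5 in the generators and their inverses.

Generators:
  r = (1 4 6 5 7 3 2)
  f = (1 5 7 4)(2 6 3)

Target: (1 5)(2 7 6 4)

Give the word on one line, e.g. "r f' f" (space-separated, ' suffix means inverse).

  after r: (1 4 6 5 7 3 2)
  after f: (2 5 4 3 6 7)
  after f: (1 5)(2 7 6 4)

r f f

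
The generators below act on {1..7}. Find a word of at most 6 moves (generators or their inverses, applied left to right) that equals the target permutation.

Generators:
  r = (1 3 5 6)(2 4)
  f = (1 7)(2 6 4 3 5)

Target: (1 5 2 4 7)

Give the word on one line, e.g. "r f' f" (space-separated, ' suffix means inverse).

  after f': (1 7)(2 5 3 4 6)
  after r: (1 7 3 2 6 4)
  after f: (2 4 7 5)(3 6)
  after r: (1 3)(4 7 6 5)
  after r: (1 5 2 4 7)

f' r f r r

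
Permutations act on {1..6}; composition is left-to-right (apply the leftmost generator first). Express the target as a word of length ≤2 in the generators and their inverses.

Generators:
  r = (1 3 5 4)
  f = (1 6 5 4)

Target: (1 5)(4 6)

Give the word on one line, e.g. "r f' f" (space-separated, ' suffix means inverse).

  after f: (1 6 5 4)
  after f: (1 5)(4 6)

f f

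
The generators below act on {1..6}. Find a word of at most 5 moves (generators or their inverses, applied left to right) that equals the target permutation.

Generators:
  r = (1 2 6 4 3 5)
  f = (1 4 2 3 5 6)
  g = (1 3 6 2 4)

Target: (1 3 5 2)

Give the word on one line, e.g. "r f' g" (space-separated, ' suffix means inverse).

r g' g'

  after r: (1 2 6 4 3 5)
  after g': (1 6 2 3 5 4)
  after g': (1 3 5 2)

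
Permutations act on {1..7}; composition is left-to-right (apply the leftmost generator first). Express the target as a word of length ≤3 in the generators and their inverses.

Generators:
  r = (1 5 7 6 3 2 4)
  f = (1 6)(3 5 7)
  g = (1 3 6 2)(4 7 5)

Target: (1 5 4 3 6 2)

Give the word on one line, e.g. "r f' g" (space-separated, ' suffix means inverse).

  after g: (1 3 6 2)(4 7 5)
  after f': (1 7 3)(2 6)(4 5)
  after f': (1 5 4 3 6 2)

g f' f'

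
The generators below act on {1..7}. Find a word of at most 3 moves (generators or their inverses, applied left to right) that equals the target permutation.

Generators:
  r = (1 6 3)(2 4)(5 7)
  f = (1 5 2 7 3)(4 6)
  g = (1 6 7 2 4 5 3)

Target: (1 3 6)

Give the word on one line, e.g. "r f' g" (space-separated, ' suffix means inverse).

  after r: (1 6 3)(2 4)(5 7)
  after r: (1 3 6)

r r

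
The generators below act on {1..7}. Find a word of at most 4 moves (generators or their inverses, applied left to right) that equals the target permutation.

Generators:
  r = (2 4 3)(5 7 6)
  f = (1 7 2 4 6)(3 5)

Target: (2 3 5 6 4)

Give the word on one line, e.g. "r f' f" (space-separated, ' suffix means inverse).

r f r f

  after r: (2 4 3)(5 7 6)
  after f: (1 7)(2 6 3 4 5)
  after r: (1 6 2 5 4 7)
  after f: (2 3 5 6 4)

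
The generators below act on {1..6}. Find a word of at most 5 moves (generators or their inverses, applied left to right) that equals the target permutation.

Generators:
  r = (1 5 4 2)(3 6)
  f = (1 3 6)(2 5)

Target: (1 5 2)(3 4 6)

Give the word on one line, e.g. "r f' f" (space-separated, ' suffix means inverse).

r' f r f r'

  after r': (1 2 4 5)(3 6)
  after f: (1 5 3)(2 4)
  after r: (1 4)(3 5 6)
  after f: (1 4 3 2 5)
  after r': (1 5 2)(3 4 6)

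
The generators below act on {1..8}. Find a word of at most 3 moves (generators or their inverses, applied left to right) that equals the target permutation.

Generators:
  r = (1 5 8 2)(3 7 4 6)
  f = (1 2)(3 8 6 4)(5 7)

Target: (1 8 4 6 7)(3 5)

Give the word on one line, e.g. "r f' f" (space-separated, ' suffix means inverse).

f r'

  after f: (1 2)(3 8 6 4)(5 7)
  after r': (1 8 4 6 7)(3 5)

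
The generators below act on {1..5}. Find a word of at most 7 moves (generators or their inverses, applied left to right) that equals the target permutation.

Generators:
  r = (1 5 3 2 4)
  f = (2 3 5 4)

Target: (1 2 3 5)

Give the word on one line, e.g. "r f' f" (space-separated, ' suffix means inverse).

f f f r' r'

  after f: (2 3 5 4)
  after f: (2 5)(3 4)
  after f: (2 4 5 3)
  after r': (1 4)
  after r': (1 2 3 5)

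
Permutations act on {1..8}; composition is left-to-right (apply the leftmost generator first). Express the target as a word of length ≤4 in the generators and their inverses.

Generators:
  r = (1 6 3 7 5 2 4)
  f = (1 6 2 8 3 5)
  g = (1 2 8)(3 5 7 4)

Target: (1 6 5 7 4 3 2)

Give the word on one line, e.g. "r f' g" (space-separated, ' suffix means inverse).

  after g': (1 8 2)(3 4 7 5)
  after f: (1 3 4 7)(2 6)
  after r': (1 6 5 7 4 3 2)

g' f r'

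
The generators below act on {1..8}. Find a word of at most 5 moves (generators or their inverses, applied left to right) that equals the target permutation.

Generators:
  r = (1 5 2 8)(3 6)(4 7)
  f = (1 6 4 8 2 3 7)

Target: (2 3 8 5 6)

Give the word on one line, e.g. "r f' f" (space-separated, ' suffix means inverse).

  after f': (1 7 3 2 8 4 6)
  after r: (1 4 3 8 7 6 5 2)
  after f: (1 8)(2 6 5 3)(4 7)
  after r: (2 3 8 5 6)

f' r f r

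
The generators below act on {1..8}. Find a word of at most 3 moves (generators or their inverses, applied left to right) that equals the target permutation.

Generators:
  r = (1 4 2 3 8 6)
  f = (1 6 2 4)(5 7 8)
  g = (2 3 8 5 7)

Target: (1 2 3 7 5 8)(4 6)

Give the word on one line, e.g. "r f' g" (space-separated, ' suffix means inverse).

r f'

  after r: (1 4 2 3 8 6)
  after f': (1 2 3 7 5 8)(4 6)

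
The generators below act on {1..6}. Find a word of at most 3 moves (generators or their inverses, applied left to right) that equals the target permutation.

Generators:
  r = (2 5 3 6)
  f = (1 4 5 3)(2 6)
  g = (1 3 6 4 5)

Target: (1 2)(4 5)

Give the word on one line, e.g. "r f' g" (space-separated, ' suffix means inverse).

f' g f'

  after f': (1 3 5 4)(2 6)
  after g: (1 6 2 4 3)
  after f': (1 2)(4 5)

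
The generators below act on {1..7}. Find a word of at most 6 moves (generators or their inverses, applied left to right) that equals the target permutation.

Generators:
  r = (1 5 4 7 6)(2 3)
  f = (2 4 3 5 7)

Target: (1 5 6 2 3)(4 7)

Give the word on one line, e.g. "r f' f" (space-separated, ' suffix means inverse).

  after r': (1 6 7 4 5)(2 3)
  after f': (1 6 5)(2 4 3 7)
  after r: (2 7 3 6 4)
  after f: (3 6)(5 7)
  after r: (1 5 6 2 3)(4 7)

r' f' r f r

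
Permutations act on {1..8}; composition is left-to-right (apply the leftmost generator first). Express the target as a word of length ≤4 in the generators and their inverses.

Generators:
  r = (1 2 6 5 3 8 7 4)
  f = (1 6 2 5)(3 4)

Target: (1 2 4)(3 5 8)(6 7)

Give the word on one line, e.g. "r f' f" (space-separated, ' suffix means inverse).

r f r' r'

  after r: (1 2 6 5 3 8 7 4)
  after f: (1 5 4 6)(3 8 7)
  after r': (1 6 4 2)(5 7)
  after r': (1 2 4)(3 5 8)(6 7)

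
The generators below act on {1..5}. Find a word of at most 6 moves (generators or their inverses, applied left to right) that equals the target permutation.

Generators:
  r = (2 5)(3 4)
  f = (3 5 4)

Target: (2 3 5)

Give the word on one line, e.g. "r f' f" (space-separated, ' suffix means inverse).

r f' r r

  after r: (2 5)(3 4)
  after f': (2 3 5)
  after r: (2 4 3)
  after r: (2 3 5)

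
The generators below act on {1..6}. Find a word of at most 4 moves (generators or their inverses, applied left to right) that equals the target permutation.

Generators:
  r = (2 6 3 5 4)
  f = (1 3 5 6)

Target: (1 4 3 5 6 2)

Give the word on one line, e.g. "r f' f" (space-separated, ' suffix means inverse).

r f r r

  after r: (2 6 3 5 4)
  after f: (1 3 6 5 4 2)
  after r: (1 5 2)(4 6)
  after r: (1 4 3 5 6 2)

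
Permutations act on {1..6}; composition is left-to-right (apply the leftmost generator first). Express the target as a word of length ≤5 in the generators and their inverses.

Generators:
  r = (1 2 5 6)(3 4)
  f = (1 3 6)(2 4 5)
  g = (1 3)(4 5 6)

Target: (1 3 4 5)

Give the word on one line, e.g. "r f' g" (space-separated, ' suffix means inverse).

  after f: (1 3 6)(2 4 5)
  after r: (1 4 6 2 3)
  after r: (1 3 2 4)(5 6)
  after f': (3 5)(4 6)
  after g': (1 3 4 5)

f r r f' g'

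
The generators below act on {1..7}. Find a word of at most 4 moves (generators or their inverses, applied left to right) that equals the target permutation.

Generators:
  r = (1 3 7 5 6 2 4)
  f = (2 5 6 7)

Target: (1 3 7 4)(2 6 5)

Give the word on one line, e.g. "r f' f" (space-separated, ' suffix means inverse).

  after f: (2 5 6 7)
  after r: (1 3 7 4)(2 6 5)

f r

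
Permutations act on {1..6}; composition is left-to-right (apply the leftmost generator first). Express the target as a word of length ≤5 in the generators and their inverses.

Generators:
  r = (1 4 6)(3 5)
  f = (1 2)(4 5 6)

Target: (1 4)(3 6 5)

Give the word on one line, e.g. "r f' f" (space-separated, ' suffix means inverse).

r' f' f'

  after r': (1 6 4)(3 5)
  after f': (1 5 3 4 2)
  after f': (1 4)(3 6 5)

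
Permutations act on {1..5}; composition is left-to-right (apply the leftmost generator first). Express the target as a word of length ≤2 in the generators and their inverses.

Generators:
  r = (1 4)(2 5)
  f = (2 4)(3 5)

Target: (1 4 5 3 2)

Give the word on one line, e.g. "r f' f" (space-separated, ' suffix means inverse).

  after f': (2 4)(3 5)
  after r: (1 4 5 3 2)

f' r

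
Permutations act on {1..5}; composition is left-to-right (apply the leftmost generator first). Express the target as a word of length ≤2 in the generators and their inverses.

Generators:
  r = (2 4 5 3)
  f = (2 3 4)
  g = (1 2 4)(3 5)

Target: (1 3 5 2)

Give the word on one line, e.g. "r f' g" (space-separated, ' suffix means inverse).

  after g': (1 4 2)(3 5)
  after f': (1 3 5 2)

g' f'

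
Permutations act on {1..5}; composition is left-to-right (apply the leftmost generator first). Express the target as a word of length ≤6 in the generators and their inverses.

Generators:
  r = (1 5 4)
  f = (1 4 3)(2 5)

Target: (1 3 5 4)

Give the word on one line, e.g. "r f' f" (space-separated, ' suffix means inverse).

f' r' f r' f

  after f': (1 3 4)(2 5)
  after r': (1 3 5 2)
  after f: (2 4 3)
  after r': (1 4 3 2 5)
  after f: (1 3 5 4)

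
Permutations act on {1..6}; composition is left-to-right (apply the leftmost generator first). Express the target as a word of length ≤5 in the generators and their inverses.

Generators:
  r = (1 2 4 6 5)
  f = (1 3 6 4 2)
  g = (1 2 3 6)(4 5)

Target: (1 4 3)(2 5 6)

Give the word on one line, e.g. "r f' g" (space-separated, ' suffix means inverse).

r' f' f' g'

  after r': (1 5 6 4 2)
  after f': (1 5 3)
  after f': (1 5)(2 4 6 3)
  after g': (1 4 3)(2 5 6)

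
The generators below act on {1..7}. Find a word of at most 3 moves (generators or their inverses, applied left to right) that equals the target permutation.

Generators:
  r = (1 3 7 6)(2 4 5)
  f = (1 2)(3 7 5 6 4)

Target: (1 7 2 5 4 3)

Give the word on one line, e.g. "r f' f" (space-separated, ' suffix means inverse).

  after f': (1 2)(3 4 6 5 7)
  after r': (1 5 3 2 6 4 7)
  after f': (1 7 2 5 4 3)

f' r' f'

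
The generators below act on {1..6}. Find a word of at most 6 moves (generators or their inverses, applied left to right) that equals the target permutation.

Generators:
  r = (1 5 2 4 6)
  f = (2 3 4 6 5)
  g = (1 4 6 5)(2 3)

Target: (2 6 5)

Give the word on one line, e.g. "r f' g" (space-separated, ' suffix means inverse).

  after r: (1 5 2 4 6)
  after f: (1 2 6)(3 4 5)
  after r': (1 5 3 2 4)
  after g: (2 6 5)

r f r' g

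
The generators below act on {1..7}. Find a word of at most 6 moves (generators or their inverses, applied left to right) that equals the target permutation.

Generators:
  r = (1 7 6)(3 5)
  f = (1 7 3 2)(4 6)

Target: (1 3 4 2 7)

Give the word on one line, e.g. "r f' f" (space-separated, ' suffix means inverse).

f' r' r' f'

  after f': (1 2 3 7)(4 6)
  after r': (1 2 5 3)(4 7 6)
  after r': (1 2 3 6 4)
  after f': (1 3 4 2 7)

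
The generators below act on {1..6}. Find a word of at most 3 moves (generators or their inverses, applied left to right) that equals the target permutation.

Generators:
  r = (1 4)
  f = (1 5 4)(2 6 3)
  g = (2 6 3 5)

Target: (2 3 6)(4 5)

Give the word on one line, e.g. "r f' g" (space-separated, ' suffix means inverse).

  after f': (1 4 5)(2 3 6)
  after r': (2 3 6)(4 5)

f' r'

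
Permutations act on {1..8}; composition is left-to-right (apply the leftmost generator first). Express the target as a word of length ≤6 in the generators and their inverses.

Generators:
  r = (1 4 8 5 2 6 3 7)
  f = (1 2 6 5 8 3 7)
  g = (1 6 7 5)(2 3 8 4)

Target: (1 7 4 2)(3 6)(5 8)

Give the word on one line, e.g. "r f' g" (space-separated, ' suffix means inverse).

  after g: (1 6 7 5)(2 3 8 4)
  after r': (1 2 6 3 4 5 7 8)
  after g: (1 3 2 7 4)(6 8)
  after f: (1 7 4 2)(3 6)(5 8)

g r' g f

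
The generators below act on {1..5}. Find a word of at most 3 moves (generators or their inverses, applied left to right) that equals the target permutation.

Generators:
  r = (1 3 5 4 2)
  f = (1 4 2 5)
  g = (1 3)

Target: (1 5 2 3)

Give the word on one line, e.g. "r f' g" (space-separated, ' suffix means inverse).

  after f: (1 4 2 5)
  after r': (1 5 2 3)

f r'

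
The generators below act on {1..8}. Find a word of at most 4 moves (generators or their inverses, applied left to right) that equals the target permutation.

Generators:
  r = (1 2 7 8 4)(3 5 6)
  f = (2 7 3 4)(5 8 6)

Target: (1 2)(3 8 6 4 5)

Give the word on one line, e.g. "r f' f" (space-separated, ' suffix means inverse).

  after f': (2 4 3 7)(5 6 8)
  after r: (1 2)(3 8 6 4 5)

f' r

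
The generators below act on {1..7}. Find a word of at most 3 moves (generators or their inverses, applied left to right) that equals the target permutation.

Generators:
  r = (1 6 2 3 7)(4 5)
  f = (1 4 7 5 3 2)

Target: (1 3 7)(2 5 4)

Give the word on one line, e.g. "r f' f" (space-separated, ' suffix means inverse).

f' f'

  after f': (1 2 3 5 7 4)
  after f': (1 3 7)(2 5 4)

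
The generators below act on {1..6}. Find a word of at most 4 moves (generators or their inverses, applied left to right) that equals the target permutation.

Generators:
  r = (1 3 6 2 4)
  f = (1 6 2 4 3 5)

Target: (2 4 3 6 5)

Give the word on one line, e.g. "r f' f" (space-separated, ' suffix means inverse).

  after f': (1 5 3 4 2 6)
  after r: (1 5 6 3)
  after f: (2 4 3 6 5)

f' r f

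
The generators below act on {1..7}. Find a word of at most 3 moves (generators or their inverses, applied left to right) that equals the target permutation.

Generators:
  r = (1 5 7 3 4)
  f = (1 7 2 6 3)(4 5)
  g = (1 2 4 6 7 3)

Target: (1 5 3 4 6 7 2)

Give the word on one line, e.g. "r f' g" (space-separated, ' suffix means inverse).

r f' f'

  after r: (1 5 7 3 4)
  after f': (1 4 3 5)(2 7 6)
  after f': (1 5 3 4 6 7 2)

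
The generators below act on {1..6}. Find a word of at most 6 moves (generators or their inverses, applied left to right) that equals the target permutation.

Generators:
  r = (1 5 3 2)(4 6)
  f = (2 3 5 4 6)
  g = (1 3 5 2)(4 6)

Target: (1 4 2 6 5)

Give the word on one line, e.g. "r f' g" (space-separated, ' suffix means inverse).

  after f': (2 6 4 5 3)
  after f': (2 4 3 6 5)
  after r': (1 2 6)(3 4 5)
  after f': (1 6)(2 4 3 5)
  after r: (1 4 2 6 5)

f' f' r' f' r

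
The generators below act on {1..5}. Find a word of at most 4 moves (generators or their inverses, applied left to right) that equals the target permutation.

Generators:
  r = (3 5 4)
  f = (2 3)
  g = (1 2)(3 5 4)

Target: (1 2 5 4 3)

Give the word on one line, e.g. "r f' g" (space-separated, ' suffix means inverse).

f g' r'

  after f: (2 3)
  after g': (1 2 4 5 3)
  after r': (1 2 5 4 3)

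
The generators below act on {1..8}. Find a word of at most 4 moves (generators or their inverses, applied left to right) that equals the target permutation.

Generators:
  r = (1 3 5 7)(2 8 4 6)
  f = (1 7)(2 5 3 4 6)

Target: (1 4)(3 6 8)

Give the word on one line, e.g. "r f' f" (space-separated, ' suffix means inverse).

  after f': (1 7)(2 6 4 3 5)
  after r': (1 5 6 8 2 4)
  after f: (1 3 4 7)(2 6 8 5)
  after f: (1 4)(3 6 8)

f' r' f f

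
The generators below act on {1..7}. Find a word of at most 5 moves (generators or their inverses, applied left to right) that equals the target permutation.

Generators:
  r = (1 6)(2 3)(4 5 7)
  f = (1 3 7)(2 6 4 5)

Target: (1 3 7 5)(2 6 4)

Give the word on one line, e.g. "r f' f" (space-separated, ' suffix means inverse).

  after r': (1 6)(2 3)(4 7 5)
  after f': (1 2)(3 5 6 7 4)
  after r: (1 3 7 5)(2 6 4)

r' f' r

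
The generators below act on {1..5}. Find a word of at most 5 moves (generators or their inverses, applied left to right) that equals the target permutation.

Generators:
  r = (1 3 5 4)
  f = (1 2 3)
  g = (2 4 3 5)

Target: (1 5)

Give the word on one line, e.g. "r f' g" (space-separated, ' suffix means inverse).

r g' r' f'

  after r: (1 3 5 4)
  after g': (1 4)(2 5)
  after r': (1 5 2 3)
  after f': (1 5)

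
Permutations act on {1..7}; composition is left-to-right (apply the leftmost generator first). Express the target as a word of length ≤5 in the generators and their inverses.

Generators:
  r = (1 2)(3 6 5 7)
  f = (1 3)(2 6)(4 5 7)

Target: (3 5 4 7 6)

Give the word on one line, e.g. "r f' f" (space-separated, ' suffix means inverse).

r f' f' r

  after r: (1 2)(3 6 5 7)
  after f': (1 6 4 7)(2 3)
  after f': (1 2)(3 6 7)(4 5)
  after r: (3 5 4 7 6)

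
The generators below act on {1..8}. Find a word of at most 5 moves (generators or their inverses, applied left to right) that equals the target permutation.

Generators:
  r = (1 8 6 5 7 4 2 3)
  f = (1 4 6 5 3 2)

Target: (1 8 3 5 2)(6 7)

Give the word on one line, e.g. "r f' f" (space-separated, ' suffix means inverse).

  after f': (1 2 3 5 6 4)
  after f': (1 3 6)(2 5 4)
  after f': (1 5)(2 6)(3 4)
  after r': (1 6 4 2 8)(3 7 5)
  after r': (1 8 3 5 2)(6 7)

f' f' f' r' r'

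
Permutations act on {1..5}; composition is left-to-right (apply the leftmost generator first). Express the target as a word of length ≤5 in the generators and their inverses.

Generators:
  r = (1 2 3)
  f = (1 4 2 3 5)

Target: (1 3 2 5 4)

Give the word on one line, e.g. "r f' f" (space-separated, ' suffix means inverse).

  after f': (1 5 3 2 4)
  after f': (1 3 4 5 2)
  after r': (1 2 3 4 5)
  after f: (1 3 2 5 4)

f' f' r' f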